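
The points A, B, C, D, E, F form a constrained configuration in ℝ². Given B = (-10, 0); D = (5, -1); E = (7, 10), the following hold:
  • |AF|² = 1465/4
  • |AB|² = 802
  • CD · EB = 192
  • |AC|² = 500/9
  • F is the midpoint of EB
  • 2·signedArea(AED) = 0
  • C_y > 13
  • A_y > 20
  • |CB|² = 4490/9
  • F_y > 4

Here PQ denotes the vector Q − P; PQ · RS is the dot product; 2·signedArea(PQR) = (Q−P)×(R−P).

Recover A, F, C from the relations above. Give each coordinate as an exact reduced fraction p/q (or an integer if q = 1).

1. A_x = 9  [line 11·x + -2·y + -57 = 0 ∩ |AB|² = 802]
2. A_y = 21  [line 11·x + -2·y + -57 = 0 ∩ |AB|² = 802]
   → A = (9, 21)
3. F_x = -3/2  [F is the midpoint of EB]
4. F_y = 5  [F is the midpoint of EB]
   → F = (-3/2, 5)
5. C_x = 23/3  [line 17·x + 10·y + -267 = 0 ∩ |CB|² = 4490/9]
6. C_y = 41/3  [line 17·x + 10·y + -267 = 0 ∩ |CB|² = 4490/9]
   → C = (23/3, 41/3)

A = (9, 21)
C = (23/3, 41/3)
F = (-3/2, 5)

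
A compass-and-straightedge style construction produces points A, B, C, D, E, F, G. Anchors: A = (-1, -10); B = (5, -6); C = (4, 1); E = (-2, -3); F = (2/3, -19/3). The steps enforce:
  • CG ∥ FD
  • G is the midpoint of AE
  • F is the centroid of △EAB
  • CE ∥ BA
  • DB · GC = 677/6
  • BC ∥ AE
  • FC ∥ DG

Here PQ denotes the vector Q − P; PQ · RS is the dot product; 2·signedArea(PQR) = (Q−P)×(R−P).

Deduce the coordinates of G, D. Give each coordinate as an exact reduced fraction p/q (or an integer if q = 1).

D = (-29/6, -83/6)
G = (-3/2, -13/2)

1. G_x = -3/2  [G is the midpoint of AE]
2. G_y = -13/2  [G is the midpoint of AE]
   → G = (-3/2, -13/2)
3. D_x = -29/6  [FC ∥ DG ∩ CG ∥ FD]
4. D_y = -83/6  [FC ∥ DG ∩ CG ∥ FD]
   → D = (-29/6, -83/6)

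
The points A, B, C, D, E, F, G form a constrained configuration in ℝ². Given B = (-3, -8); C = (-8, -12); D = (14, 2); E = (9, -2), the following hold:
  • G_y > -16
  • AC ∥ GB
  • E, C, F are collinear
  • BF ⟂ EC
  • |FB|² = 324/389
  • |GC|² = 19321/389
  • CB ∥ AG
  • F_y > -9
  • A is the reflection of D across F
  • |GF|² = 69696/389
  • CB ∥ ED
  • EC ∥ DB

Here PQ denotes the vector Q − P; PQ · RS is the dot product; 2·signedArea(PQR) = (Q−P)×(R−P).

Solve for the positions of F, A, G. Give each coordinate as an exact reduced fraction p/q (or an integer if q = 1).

1. F_x = -987/389  [E, C, F are collinear ∩ BF ⟂ EC]
2. F_y = -3418/389  [E, C, F are collinear ∩ BF ⟂ EC]
   → F = (-987/389, -3418/389)
3. A_x = -7420/389  [A is the reflection of D across F]
4. A_y = -7614/389  [A is the reflection of D across F]
   → A = (-7420/389, -7614/389)
5. G_x = -5475/389  [AC ∥ GB ∩ CB ∥ AG]
6. G_y = -6058/389  [AC ∥ GB ∩ CB ∥ AG]
   → G = (-5475/389, -6058/389)

A = (-7420/389, -7614/389)
F = (-987/389, -3418/389)
G = (-5475/389, -6058/389)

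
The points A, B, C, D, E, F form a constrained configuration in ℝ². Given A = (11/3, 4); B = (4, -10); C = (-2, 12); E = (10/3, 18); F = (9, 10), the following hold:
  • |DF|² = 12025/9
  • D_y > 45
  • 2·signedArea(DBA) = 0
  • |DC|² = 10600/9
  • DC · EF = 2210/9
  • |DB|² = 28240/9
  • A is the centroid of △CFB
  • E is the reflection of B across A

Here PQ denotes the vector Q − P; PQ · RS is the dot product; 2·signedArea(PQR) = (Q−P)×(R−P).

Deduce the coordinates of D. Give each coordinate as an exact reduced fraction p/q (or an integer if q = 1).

1. D_x = 8/3  [2·signedArea(DBA) = 0 ∩ DC · EF = 2210/9]
2. D_y = 46  [2·signedArea(DBA) = 0 ∩ DC · EF = 2210/9]
   → D = (8/3, 46)

D = (8/3, 46)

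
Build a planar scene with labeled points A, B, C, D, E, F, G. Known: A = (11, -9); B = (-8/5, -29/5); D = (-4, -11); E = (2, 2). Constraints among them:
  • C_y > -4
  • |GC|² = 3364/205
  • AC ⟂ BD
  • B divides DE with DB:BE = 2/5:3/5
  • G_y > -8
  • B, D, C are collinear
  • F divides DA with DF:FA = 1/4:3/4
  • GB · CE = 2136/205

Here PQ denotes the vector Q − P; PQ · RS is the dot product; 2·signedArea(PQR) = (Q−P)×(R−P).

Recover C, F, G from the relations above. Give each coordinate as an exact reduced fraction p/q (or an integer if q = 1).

1. C_x = -124/205  [B, D, C are collinear ∩ AC ⟂ BD]
2. C_y = -747/205  [B, D, C are collinear ∩ AC ⟂ BD]
   → C = (-124/205, -747/205)
3. F_x = -1/4  [F divides DA with DF:FA = 1/4:3/4]
4. F_y = -21/2  [F divides DA with DF:FA = 1/4:3/4]
   → F = (-1/4, -21/2)
5. G_x = -472/205  [line -534/205·x + -1157/205·y + -9701/205 = 0 ∩ |GC|² = 3364/205]
6. G_y = -1501/205  [line -534/205·x + -1157/205·y + -9701/205 = 0 ∩ |GC|² = 3364/205]
   → G = (-472/205, -1501/205)

C = (-124/205, -747/205)
F = (-1/4, -21/2)
G = (-472/205, -1501/205)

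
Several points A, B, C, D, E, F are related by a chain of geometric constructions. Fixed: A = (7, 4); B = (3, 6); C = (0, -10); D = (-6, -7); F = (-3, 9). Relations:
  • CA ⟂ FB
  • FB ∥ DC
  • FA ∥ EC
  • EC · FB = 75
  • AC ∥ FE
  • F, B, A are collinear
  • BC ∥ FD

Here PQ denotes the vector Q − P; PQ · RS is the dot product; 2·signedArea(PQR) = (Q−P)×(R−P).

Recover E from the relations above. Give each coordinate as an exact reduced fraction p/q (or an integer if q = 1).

E = (-10, -5)

1. E_x = -10  [FA ∥ EC ∩ AC ∥ FE]
2. E_y = -5  [FA ∥ EC ∩ AC ∥ FE]
   → E = (-10, -5)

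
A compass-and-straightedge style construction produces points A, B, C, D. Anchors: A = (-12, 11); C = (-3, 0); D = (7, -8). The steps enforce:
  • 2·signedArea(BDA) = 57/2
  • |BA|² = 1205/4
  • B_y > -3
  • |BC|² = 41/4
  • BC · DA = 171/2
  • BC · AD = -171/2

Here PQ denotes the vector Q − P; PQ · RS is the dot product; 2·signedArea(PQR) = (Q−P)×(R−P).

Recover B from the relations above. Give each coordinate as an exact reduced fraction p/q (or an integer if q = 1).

1. B_x = -1/2  [BC · DA = 171/2 ∩ 2·signedArea(BDA) = 57/2]
2. B_y = -2  [BC · DA = 171/2 ∩ 2·signedArea(BDA) = 57/2]
   → B = (-1/2, -2)

B = (-1/2, -2)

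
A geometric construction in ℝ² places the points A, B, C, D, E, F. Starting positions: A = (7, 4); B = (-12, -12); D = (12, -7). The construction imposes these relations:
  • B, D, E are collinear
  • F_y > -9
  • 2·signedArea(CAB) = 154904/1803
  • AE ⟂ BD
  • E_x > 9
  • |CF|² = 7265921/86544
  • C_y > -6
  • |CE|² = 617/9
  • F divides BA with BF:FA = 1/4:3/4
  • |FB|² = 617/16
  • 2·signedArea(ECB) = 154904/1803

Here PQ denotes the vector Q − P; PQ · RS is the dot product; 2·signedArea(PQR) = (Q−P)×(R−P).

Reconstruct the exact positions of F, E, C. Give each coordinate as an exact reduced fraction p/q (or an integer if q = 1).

C = (2647/1803, -9340/1803)
E = (5652/601, -4532/601)
F = (-29/4, -8)

1. F_x = -29/4  [F divides BA with BF:FA = 1/4:3/4]
2. F_y = -8  [F divides BA with BF:FA = 1/4:3/4]
   → F = (-29/4, -8)
3. E_x = 5652/601  [B, D, E are collinear ∩ AE ⟂ BD]
4. E_y = -4532/601  [B, D, E are collinear ∩ AE ⟂ BD]
   → E = (5652/601, -4532/601)
5. C_x = 2647/1803  [2·signedArea(CAB) = 154904/1803 ∩ 2·signedArea(ECB) = 154904/1803]
6. C_y = -9340/1803  [2·signedArea(CAB) = 154904/1803 ∩ 2·signedArea(ECB) = 154904/1803]
   → C = (2647/1803, -9340/1803)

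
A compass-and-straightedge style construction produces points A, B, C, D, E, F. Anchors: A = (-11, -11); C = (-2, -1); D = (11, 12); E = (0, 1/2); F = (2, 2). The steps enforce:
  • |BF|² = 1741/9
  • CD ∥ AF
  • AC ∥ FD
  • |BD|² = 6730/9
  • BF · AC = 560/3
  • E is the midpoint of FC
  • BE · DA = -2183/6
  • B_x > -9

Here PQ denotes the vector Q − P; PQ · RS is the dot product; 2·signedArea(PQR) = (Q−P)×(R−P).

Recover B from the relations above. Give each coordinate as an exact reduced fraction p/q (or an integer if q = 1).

1. B_x = -8  [BF · AC = 560/3 ∩ BE · DA = -2183/6]
2. B_y = -23/3  [BF · AC = 560/3 ∩ BE · DA = -2183/6]
   → B = (-8, -23/3)

B = (-8, -23/3)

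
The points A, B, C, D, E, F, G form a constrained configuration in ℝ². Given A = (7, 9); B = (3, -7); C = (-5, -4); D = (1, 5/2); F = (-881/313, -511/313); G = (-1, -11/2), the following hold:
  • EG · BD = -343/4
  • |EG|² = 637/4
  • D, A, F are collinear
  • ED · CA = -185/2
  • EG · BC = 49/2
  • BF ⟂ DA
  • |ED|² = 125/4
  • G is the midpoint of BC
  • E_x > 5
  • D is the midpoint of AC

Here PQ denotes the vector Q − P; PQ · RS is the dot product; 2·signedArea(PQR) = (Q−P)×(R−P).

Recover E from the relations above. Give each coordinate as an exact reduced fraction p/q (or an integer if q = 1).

E = (6, 5)

1. E_x = 6  [EG · BC = 49/2 ∩ EG · BD = -343/4]
2. E_y = 5  [EG · BC = 49/2 ∩ EG · BD = -343/4]
   → E = (6, 5)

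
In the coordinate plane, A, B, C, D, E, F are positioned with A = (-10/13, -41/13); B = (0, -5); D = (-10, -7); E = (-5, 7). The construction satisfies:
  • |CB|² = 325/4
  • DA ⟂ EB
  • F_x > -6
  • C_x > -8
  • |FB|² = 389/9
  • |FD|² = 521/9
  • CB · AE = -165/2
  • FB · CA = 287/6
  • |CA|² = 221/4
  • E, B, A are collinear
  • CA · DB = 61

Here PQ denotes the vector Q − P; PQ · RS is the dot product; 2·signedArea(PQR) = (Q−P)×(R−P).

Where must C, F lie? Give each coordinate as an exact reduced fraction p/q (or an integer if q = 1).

C = (-15/2, 0)
F = (-205/39, -41/39)

1. C_x = -15/2  [CB · AE = -165/2 ∩ CA · DB = 61]
2. C_y = 0  [CB · AE = -165/2 ∩ CA · DB = 61]
   → C = (-15/2, 0)
3. F_x = -205/39  [line -175/26·x + 41/13·y + -2501/78 = 0 ∩ |FD|² = 521/9]
4. F_y = -41/39  [line -175/26·x + 41/13·y + -2501/78 = 0 ∩ |FD|² = 521/9]
   → F = (-205/39, -41/39)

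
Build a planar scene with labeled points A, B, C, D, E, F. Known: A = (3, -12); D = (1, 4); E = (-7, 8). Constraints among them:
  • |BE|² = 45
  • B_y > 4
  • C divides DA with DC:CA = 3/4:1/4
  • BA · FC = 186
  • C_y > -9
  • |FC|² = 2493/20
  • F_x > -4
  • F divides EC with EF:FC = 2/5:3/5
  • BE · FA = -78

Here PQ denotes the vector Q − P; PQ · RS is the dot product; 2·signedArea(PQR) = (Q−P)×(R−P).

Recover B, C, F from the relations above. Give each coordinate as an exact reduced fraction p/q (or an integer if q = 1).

B = (-1, 5)
C = (5/2, -8)
F = (-16/5, 8/5)

1. C_x = 5/2  [C divides DA with DC:CA = 3/4:1/4]
2. C_y = -8  [C divides DA with DC:CA = 3/4:1/4]
   → C = (5/2, -8)
3. F_x = -16/5  [F divides EC with EF:FC = 2/5:3/5]
4. F_y = 8/5  [F divides EC with EF:FC = 2/5:3/5]
   → F = (-16/5, 8/5)
5. B_x = -1  [BE · FA = -78 ∩ BA · FC = 186]
6. B_y = 5  [BE · FA = -78 ∩ BA · FC = 186]
   → B = (-1, 5)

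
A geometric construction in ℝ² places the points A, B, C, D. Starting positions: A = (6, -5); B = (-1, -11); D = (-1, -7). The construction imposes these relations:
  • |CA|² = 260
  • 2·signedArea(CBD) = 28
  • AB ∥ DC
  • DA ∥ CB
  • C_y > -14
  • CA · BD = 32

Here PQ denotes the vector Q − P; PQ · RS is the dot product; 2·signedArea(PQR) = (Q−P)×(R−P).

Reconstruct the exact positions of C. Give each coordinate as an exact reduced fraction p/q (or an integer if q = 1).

C = (-8, -13)

1. C_x = -8  [DA ∥ CB ∩ AB ∥ DC]
2. C_y = -13  [DA ∥ CB ∩ AB ∥ DC]
   → C = (-8, -13)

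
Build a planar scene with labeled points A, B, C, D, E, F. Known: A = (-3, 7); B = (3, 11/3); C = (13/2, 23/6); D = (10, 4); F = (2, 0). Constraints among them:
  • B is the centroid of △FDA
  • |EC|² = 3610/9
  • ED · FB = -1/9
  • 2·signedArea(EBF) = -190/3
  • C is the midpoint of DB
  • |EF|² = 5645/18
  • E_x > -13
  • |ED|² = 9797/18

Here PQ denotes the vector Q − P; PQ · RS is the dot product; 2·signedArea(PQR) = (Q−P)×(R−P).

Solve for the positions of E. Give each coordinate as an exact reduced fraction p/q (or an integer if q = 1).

1. E_x = -25/2  [2·signedArea(EBF) = -190/3 ∩ ED · FB = -1/9]
2. E_y = 61/6  [2·signedArea(EBF) = -190/3 ∩ ED · FB = -1/9]
   → E = (-25/2, 61/6)

E = (-25/2, 61/6)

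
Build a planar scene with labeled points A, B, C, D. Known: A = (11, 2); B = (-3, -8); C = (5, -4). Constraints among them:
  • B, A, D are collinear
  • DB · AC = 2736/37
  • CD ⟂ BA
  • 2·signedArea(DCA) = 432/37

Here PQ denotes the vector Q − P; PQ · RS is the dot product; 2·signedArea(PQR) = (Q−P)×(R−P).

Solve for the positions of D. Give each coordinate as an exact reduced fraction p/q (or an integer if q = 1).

D = (155/37, -106/37)

1. D_x = 155/37  [B, A, D are collinear ∩ CD ⟂ BA]
2. D_y = -106/37  [B, A, D are collinear ∩ CD ⟂ BA]
   → D = (155/37, -106/37)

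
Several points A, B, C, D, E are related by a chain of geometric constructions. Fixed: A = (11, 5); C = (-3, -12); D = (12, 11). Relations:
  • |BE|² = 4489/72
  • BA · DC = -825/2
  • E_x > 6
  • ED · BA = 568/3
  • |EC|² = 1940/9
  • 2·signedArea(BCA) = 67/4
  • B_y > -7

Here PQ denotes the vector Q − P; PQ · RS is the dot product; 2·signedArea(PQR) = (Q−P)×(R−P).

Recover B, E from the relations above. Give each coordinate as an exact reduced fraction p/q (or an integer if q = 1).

1. B_x = 3/4  [BA · DC = -825/2 ∩ 2·signedArea(BCA) = 67/4]
2. B_y = -25/4  [BA · DC = -825/2 ∩ 2·signedArea(BCA) = 67/4]
   → B = (3/4, -25/4)
3. E_x = 19/3  [line -41/4·x + -45/4·y + 689/12 = 0 ∩ |BE|² = 4489/72]
4. E_y = -2/3  [line -41/4·x + -45/4·y + 689/12 = 0 ∩ |BE|² = 4489/72]
   → E = (19/3, -2/3)

B = (3/4, -25/4)
E = (19/3, -2/3)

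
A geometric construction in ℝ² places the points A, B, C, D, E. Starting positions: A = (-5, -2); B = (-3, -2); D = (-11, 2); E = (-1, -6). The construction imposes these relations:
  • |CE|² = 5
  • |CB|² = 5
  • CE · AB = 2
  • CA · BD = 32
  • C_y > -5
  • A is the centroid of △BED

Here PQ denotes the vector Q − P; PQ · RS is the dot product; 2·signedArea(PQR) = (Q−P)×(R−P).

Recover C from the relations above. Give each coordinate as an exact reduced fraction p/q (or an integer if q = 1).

1. C_x = -2  [CA · BD = 32 ∩ CE · AB = 2]
2. C_y = -4  [CA · BD = 32 ∩ CE · AB = 2]
   → C = (-2, -4)

C = (-2, -4)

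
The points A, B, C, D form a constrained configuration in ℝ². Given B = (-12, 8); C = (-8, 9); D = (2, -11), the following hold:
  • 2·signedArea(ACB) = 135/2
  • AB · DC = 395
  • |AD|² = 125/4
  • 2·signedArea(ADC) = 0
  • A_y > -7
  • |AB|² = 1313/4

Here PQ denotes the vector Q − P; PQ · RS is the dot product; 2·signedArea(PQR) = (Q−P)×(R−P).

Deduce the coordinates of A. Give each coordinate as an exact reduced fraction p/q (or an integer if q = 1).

1. A_x = -1/2  [2·signedArea(ADC) = 0 ∩ AB · DC = 395]
2. A_y = -6  [2·signedArea(ADC) = 0 ∩ AB · DC = 395]
   → A = (-1/2, -6)

A = (-1/2, -6)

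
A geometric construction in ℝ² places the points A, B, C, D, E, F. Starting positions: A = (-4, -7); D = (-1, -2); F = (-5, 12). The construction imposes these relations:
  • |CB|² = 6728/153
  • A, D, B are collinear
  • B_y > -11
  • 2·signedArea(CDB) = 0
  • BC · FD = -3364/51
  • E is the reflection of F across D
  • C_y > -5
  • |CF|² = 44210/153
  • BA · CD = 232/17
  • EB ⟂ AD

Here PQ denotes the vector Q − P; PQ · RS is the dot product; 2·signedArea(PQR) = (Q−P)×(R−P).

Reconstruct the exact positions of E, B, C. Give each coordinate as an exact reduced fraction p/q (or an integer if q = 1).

1. E_x = 3  [E is the reflection of F across D]
2. E_y = -16  [E is the reflection of F across D]
   → E = (3, -16)
3. B_x = -104/17  [A, D, B are collinear ∩ EB ⟂ AD]
4. B_y = -179/17  [A, D, B are collinear ∩ EB ⟂ AD]
   → B = (-104/17, -179/17)
5. C_x = -46/17  [2·signedArea(CDB) = 0 ∩ BA · CD = 232/17]
6. C_y = -247/51  [2·signedArea(CDB) = 0 ∩ BA · CD = 232/17]
   → C = (-46/17, -247/51)

B = (-104/17, -179/17)
C = (-46/17, -247/51)
E = (3, -16)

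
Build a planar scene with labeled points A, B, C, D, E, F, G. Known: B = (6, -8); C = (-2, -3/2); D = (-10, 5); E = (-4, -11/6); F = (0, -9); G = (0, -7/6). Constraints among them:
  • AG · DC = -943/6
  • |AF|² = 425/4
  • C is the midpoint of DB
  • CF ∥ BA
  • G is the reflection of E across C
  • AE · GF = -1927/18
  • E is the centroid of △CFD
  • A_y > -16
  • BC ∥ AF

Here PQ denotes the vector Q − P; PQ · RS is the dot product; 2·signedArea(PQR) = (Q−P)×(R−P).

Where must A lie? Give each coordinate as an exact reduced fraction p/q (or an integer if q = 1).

1. A_x = 8  [BC ∥ AF ∩ CF ∥ BA]
2. A_y = -31/2  [BC ∥ AF ∩ CF ∥ BA]
   → A = (8, -31/2)

A = (8, -31/2)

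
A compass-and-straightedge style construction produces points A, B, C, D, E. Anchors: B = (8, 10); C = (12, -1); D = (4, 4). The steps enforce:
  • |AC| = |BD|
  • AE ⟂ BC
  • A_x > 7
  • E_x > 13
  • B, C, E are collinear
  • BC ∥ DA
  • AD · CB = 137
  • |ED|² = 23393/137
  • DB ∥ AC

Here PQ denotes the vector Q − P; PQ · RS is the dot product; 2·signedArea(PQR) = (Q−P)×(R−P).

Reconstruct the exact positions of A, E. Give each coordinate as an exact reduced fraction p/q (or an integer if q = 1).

A = (8, -7)
E = (1844/137, -687/137)

1. A_x = 8  [DB ∥ AC ∩ BC ∥ DA]
2. A_y = -7  [DB ∥ AC ∩ BC ∥ DA]
   → A = (8, -7)
3. E_x = 1844/137  [B, C, E are collinear ∩ AE ⟂ BC]
4. E_y = -687/137  [B, C, E are collinear ∩ AE ⟂ BC]
   → E = (1844/137, -687/137)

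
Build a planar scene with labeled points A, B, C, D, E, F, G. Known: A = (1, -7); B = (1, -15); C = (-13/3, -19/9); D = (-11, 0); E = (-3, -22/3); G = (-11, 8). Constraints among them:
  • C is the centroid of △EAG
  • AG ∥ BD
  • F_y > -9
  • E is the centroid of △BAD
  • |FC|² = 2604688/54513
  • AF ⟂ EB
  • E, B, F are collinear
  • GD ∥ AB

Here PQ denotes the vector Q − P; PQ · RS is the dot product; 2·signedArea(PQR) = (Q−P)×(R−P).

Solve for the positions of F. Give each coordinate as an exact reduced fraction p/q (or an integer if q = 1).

F = (-1535/673, -5863/673)

1. F_x = -1535/673  [E, B, F are collinear ∩ AF ⟂ EB]
2. F_y = -5863/673  [E, B, F are collinear ∩ AF ⟂ EB]
   → F = (-1535/673, -5863/673)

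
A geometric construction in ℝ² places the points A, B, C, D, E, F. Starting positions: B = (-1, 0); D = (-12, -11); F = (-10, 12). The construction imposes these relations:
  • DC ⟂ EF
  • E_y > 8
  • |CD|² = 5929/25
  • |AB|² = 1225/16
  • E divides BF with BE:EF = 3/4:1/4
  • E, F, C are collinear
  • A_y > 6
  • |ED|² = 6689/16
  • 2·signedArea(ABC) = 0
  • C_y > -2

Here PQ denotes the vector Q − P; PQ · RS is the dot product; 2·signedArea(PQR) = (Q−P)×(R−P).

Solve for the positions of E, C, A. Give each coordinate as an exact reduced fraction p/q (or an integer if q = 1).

1. E_x = -31/4  [E divides BF with BE:EF = 3/4:1/4]
2. E_y = 9  [E divides BF with BE:EF = 3/4:1/4]
   → E = (-31/4, 9)
3. C_x = 8/25  [E, F, C are collinear ∩ DC ⟂ EF]
4. C_y = -44/25  [E, F, C are collinear ∩ DC ⟂ EF]
   → C = (8/25, -44/25)
5. A_x = -25/4  [line 44/25·x + 33/25·y + 44/25 = 0 ∩ |AB|² = 1225/16]
6. A_y = 7  [line 44/25·x + 33/25·y + 44/25 = 0 ∩ |AB|² = 1225/16]
   → A = (-25/4, 7)

A = (-25/4, 7)
C = (8/25, -44/25)
E = (-31/4, 9)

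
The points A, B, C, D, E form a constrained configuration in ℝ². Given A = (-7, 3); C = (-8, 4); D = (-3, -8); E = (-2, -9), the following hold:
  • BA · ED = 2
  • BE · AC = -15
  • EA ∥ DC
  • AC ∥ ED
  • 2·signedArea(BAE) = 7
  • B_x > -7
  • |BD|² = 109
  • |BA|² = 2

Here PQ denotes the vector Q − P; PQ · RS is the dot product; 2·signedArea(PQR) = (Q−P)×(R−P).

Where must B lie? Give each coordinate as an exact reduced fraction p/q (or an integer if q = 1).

1. B_x = -6  [2·signedArea(BAE) = 7 ∩ BE · AC = -15]
2. B_y = 2  [2·signedArea(BAE) = 7 ∩ BE · AC = -15]
   → B = (-6, 2)

B = (-6, 2)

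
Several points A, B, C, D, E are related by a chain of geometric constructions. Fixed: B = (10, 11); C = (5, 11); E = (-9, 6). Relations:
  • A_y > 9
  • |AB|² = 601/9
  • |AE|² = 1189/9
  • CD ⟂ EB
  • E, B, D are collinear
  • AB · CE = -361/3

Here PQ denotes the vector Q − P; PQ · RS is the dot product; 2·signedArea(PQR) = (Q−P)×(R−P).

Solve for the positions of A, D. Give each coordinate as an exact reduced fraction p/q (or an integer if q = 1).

A = (2, 28/3)
D = (2055/386, 3771/386)

1. A_x = 2  [line 14·x + 5·y + -224/3 = 0 ∩ |AB|² = 601/9]
2. A_y = 28/3  [line 14·x + 5·y + -224/3 = 0 ∩ |AB|² = 601/9]
   → A = (2, 28/3)
3. D_x = 2055/386  [E, B, D are collinear ∩ CD ⟂ EB]
4. D_y = 3771/386  [E, B, D are collinear ∩ CD ⟂ EB]
   → D = (2055/386, 3771/386)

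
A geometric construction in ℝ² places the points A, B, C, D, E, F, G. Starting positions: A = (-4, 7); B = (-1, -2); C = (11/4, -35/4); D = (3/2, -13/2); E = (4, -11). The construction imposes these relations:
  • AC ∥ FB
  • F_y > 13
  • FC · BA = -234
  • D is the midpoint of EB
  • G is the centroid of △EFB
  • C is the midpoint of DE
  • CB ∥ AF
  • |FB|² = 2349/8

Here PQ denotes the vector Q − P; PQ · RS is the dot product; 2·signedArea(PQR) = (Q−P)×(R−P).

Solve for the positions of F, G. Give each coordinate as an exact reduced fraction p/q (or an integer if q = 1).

1. F_x = -31/4  [AC ∥ FB ∩ CB ∥ AF]
2. F_y = 55/4  [AC ∥ FB ∩ CB ∥ AF]
   → F = (-31/4, 55/4)
3. G_x = -19/12  [G is the centroid of △EFB]
4. G_y = 1/4  [G is the centroid of △EFB]
   → G = (-19/12, 1/4)

F = (-31/4, 55/4)
G = (-19/12, 1/4)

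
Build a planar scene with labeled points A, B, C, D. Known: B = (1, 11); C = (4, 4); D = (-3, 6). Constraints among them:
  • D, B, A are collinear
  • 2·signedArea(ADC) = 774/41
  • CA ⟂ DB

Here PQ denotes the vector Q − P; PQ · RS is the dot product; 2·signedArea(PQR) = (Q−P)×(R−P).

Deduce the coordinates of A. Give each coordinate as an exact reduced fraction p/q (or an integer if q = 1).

1. A_x = -51/41  [D, B, A are collinear ∩ CA ⟂ DB]
2. A_y = 336/41  [D, B, A are collinear ∩ CA ⟂ DB]
   → A = (-51/41, 336/41)

A = (-51/41, 336/41)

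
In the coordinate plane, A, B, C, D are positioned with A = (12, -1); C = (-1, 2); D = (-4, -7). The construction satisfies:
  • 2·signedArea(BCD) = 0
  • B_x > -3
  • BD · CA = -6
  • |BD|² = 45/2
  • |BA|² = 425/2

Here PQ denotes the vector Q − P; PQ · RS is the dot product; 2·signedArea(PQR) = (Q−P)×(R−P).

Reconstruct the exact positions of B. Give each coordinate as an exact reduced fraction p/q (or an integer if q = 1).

1. B_x = -5/2  [2·signedArea(BCD) = 0 ∩ BD · CA = -6]
2. B_y = -5/2  [2·signedArea(BCD) = 0 ∩ BD · CA = -6]
   → B = (-5/2, -5/2)

B = (-5/2, -5/2)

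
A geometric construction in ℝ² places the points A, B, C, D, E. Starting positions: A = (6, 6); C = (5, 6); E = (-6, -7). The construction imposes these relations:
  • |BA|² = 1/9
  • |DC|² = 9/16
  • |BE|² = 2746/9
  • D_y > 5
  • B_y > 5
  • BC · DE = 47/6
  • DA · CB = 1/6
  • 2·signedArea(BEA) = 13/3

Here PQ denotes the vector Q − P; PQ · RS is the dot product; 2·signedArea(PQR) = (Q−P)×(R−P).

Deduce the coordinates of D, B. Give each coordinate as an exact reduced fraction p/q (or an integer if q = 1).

1. B_x = 17/3  [line -13·x + 12·y + 5/3 = 0 ∩ |BE|² = 2746/9]
2. B_y = 6  [line -13·x + 12·y + 5/3 = 0 ∩ |BE|² = 2746/9]
   → B = (17/3, 6)
3. D_x = 23/4  [DA · CB = 1/6]
4. D_y = 6  [|DC|² = 9/16]
   → D = (23/4, 6)

B = (17/3, 6)
D = (23/4, 6)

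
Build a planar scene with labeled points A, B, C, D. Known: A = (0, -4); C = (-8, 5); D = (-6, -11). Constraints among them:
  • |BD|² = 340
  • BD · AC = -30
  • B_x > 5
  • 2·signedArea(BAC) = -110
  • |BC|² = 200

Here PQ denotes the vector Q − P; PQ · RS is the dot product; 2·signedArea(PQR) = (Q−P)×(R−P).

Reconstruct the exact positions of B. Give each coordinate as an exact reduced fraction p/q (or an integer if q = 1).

B = (6, 3)

1. B_x = 6  [2·signedArea(BAC) = -110 ∩ BD · AC = -30]
2. B_y = 3  [2·signedArea(BAC) = -110 ∩ BD · AC = -30]
   → B = (6, 3)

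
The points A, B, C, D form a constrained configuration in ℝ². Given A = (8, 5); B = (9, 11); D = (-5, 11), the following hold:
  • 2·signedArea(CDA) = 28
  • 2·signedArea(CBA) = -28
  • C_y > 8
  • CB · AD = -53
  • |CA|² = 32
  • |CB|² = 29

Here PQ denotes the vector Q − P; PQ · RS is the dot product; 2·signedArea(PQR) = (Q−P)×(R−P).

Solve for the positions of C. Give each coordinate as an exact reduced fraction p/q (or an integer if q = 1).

C = (4, 9)

1. C_x = 4  [2·signedArea(CDA) = 28 ∩ CB · AD = -53]
2. C_y = 9  [2·signedArea(CDA) = 28 ∩ CB · AD = -53]
   → C = (4, 9)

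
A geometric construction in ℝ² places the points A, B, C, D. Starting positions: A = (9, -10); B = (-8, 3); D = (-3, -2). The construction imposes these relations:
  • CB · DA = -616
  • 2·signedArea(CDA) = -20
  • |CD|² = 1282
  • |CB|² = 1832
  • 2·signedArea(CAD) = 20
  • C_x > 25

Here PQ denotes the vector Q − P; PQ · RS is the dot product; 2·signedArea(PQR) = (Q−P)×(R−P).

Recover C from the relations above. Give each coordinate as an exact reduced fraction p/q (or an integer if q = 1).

1. C_x = 26  [2·signedArea(CAD) = 20 ∩ CB · DA = -616]
2. C_y = -23  [2·signedArea(CAD) = 20 ∩ CB · DA = -616]
   → C = (26, -23)

C = (26, -23)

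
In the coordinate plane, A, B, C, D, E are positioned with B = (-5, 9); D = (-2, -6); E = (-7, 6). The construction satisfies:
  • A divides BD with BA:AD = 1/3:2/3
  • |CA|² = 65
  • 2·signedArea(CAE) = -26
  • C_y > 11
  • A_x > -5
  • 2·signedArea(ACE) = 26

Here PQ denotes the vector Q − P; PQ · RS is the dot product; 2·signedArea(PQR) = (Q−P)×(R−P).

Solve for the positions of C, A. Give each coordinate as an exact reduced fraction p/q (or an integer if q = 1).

A = (-4, 4)
C = (-3, 12)

1. A_x = -4  [A divides BD with BA:AD = 1/3:2/3]
2. A_y = 4  [A divides BD with BA:AD = 1/3:2/3]
   → A = (-4, 4)
3. C_x = -3  [line -2·x + -3·y + 30 = 0 ∩ |CA|² = 65]
4. C_y = 12  [line -2·x + -3·y + 30 = 0 ∩ |CA|² = 65]
   → C = (-3, 12)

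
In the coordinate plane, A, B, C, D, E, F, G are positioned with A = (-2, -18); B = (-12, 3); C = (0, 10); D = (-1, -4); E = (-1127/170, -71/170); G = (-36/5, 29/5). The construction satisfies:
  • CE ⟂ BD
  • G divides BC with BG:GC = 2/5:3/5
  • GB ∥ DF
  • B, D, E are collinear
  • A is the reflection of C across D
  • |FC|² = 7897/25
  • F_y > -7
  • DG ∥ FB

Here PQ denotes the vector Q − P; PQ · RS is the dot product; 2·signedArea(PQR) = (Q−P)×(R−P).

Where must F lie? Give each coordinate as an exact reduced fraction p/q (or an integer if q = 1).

F = (-29/5, -34/5)

1. F_x = -29/5  [DG ∥ FB ∩ GB ∥ DF]
2. F_y = -34/5  [DG ∥ FB ∩ GB ∥ DF]
   → F = (-29/5, -34/5)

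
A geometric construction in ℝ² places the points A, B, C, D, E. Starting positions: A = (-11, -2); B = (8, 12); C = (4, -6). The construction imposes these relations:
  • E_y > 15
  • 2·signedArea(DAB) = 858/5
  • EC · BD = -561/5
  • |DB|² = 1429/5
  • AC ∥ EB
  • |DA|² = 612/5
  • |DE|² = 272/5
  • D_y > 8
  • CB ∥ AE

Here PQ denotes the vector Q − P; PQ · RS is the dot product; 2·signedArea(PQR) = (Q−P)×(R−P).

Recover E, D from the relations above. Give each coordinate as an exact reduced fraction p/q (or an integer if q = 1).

1. E_x = -7  [AC ∥ EB ∩ CB ∥ AE]
2. E_y = 16  [AC ∥ EB ∩ CB ∥ AE]
   → E = (-7, 16)
3. D_x = -43/5  [2·signedArea(DAB) = 858/5 ∩ EC · BD = -561/5]
4. D_y = 44/5  [2·signedArea(DAB) = 858/5 ∩ EC · BD = -561/5]
   → D = (-43/5, 44/5)

D = (-43/5, 44/5)
E = (-7, 16)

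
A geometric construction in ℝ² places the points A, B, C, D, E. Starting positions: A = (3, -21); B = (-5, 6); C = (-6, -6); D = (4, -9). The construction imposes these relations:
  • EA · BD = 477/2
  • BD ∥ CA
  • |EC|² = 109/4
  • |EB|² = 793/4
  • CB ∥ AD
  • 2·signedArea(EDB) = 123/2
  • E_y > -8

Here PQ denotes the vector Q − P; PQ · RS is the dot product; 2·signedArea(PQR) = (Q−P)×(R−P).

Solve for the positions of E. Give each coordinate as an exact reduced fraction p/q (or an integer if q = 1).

1. E_x = -1  [2·signedArea(EDB) = 123/2 ∩ EA · BD = 477/2]
2. E_y = -15/2  [2·signedArea(EDB) = 123/2 ∩ EA · BD = 477/2]
   → E = (-1, -15/2)

E = (-1, -15/2)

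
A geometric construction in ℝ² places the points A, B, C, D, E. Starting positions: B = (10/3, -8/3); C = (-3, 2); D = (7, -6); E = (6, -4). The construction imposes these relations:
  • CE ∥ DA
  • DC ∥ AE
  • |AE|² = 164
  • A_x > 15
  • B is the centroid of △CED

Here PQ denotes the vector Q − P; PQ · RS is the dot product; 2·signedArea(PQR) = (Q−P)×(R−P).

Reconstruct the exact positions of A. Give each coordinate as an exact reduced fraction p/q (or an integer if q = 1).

1. A_x = 16  [DC ∥ AE ∩ CE ∥ DA]
2. A_y = -12  [DC ∥ AE ∩ CE ∥ DA]
   → A = (16, -12)

A = (16, -12)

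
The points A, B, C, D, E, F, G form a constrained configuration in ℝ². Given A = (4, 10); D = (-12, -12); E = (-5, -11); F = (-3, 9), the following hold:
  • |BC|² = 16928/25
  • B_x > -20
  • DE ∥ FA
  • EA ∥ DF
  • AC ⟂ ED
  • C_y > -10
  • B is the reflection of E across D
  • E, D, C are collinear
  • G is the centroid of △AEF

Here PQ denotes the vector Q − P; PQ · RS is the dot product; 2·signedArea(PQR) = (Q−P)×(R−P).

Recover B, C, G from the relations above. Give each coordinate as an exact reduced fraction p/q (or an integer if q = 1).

B = (-19, -13)
C = (169/25, -233/25)
G = (-4/3, 8/3)

1. B_x = -19  [B is the reflection of E across D]
2. B_y = -13  [B is the reflection of E across D]
   → B = (-19, -13)
3. C_x = 169/25  [E, D, C are collinear ∩ AC ⟂ ED]
4. C_y = -233/25  [E, D, C are collinear ∩ AC ⟂ ED]
   → C = (169/25, -233/25)
5. G_x = -4/3  [G is the centroid of △AEF]
6. G_y = 8/3  [G is the centroid of △AEF]
   → G = (-4/3, 8/3)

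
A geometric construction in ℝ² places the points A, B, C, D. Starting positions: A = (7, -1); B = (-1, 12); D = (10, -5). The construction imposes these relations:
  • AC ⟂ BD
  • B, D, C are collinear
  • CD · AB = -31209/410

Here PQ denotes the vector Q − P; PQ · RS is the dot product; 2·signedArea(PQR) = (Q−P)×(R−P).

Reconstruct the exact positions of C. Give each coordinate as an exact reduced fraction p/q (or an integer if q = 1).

1. C_x = 2989/410  [B, D, C are collinear ∩ AC ⟂ BD]
2. C_y = -333/410  [B, D, C are collinear ∩ AC ⟂ BD]
   → C = (2989/410, -333/410)

C = (2989/410, -333/410)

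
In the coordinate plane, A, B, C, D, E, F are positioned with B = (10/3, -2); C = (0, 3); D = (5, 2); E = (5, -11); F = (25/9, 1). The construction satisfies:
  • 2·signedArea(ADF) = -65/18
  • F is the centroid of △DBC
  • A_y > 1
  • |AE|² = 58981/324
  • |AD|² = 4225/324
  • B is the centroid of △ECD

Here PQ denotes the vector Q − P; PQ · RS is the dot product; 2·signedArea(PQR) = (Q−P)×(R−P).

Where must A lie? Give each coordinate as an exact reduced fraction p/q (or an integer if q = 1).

1. A_x = 25/18  [line 1·x + -20/9·y + 55/18 = 0 ∩ |AE|² = 58981/324]
2. A_y = 2  [line 1·x + -20/9·y + 55/18 = 0 ∩ |AE|² = 58981/324]
   → A = (25/18, 2)

A = (25/18, 2)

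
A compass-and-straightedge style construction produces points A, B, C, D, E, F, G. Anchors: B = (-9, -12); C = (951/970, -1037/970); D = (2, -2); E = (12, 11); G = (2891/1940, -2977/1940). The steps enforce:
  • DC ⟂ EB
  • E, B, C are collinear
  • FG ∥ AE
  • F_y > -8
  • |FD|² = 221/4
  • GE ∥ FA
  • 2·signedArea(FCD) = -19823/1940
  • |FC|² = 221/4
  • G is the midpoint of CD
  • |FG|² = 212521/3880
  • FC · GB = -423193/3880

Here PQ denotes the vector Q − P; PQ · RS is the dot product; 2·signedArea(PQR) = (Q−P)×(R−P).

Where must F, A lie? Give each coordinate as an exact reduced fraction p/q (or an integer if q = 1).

A = (13599/1940, 10737/1940)
F = (-7/2, -7)

1. F_x = -7/2  [FC · GB = -423193/3880 ∩ 2·signedArea(FCD) = -19823/1940]
2. F_y = -7  [FC · GB = -423193/3880 ∩ 2·signedArea(FCD) = -19823/1940]
   → F = (-7/2, -7)
3. A_x = 13599/1940  [FG ∥ AE ∩ GE ∥ FA]
4. A_y = 10737/1940  [FG ∥ AE ∩ GE ∥ FA]
   → A = (13599/1940, 10737/1940)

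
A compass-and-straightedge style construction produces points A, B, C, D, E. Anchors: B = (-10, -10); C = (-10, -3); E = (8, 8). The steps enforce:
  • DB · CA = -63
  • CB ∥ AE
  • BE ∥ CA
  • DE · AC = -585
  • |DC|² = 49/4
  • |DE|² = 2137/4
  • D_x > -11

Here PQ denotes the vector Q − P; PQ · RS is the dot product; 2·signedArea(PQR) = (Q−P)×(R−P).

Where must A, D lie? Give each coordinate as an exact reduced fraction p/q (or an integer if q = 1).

1. A_x = 8  [CB ∥ AE ∩ BE ∥ CA]
2. A_y = 15  [CB ∥ AE ∩ BE ∥ CA]
   → A = (8, 15)
3. D_x = -10  [line 18·x + 18·y + 297 = 0 ∩ |DC|² = 49/4]
4. D_y = -13/2  [line 18·x + 18·y + 297 = 0 ∩ |DC|² = 49/4]
   → D = (-10, -13/2)

A = (8, 15)
D = (-10, -13/2)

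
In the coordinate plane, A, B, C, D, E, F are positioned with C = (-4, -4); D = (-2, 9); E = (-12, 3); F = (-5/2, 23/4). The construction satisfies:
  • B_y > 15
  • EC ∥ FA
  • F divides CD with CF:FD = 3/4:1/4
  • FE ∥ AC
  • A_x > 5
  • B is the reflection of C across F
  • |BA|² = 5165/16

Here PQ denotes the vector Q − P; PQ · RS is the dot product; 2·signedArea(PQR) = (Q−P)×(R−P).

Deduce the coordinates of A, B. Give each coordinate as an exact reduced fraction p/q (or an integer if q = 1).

1. A_x = 11/2  [FE ∥ AC ∩ EC ∥ FA]
2. A_y = -5/4  [FE ∥ AC ∩ EC ∥ FA]
   → A = (11/2, -5/4)
3. B_x = -1  [B is the reflection of C across F]
4. B_y = 31/2  [B is the reflection of C across F]
   → B = (-1, 31/2)

A = (11/2, -5/4)
B = (-1, 31/2)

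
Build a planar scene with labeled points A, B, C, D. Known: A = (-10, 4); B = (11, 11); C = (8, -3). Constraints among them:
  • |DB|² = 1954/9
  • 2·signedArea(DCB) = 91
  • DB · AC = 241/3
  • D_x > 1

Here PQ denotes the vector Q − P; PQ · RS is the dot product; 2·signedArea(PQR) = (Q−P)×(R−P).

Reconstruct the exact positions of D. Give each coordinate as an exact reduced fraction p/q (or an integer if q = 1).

D = (2, -2/3)

1. D_x = 2  [2·signedArea(DCB) = 91 ∩ DB · AC = 241/3]
2. D_y = -2/3  [2·signedArea(DCB) = 91 ∩ DB · AC = 241/3]
   → D = (2, -2/3)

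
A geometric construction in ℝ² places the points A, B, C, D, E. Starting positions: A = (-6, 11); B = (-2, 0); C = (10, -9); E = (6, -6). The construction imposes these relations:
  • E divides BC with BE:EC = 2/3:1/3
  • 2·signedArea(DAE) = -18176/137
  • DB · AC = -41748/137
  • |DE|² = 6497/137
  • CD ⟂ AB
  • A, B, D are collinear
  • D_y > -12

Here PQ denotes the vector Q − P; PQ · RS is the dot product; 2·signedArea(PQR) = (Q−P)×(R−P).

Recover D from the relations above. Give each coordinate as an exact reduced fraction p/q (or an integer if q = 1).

1. D_x = 314/137  [A, B, D are collinear ∩ CD ⟂ AB]
2. D_y = -1617/137  [A, B, D are collinear ∩ CD ⟂ AB]
   → D = (314/137, -1617/137)

D = (314/137, -1617/137)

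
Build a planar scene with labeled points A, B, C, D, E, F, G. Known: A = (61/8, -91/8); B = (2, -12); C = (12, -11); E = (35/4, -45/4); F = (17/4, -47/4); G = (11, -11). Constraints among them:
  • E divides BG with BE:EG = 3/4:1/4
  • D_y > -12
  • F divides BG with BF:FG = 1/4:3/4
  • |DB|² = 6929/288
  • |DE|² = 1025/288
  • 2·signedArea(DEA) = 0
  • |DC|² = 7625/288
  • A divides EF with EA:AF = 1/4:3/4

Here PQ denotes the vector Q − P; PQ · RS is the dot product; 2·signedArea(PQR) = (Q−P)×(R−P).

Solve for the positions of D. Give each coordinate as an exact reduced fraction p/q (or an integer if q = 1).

1. D_x = 55/8  [line 1/8·x + -9/8·y + -55/4 = 0 ∩ |DB|² = 6929/288]
2. D_y = -275/24  [line 1/8·x + -9/8·y + -55/4 = 0 ∩ |DB|² = 6929/288]
   → D = (55/8, -275/24)

D = (55/8, -275/24)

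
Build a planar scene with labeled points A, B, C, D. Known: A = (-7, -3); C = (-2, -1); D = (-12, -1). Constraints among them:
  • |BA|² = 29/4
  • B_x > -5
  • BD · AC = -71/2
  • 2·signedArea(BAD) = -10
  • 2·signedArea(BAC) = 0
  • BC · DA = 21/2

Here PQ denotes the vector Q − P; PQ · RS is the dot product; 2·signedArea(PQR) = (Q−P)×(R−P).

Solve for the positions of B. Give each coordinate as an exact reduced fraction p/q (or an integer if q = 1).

B = (-9/2, -2)

1. B_x = -9/2  [2·signedArea(BAC) = 0 ∩ BD · AC = -71/2]
2. B_y = -2  [2·signedArea(BAC) = 0 ∩ BD · AC = -71/2]
   → B = (-9/2, -2)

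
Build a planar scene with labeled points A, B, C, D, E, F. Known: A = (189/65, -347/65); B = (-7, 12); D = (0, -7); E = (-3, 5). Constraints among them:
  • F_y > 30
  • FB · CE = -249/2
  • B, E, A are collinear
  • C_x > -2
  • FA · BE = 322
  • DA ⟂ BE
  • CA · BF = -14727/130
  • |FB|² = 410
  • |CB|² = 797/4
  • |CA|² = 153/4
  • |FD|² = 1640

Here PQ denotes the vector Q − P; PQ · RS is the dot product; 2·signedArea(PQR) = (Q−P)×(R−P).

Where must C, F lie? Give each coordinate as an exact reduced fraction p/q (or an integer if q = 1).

C = (-3/2, -1)
F = (-14, 31)

1. F_x = -14  [line -4·x + 7·y + -273 = 0 ∩ |FD|² = 1640]
2. F_y = 31  [line -4·x + 7·y + -273 = 0 ∩ |FD|² = 1640]
   → F = (-14, 31)
3. C_x = -3/2  [line 7·x + -19·y + -17/2 = 0 ∩ |CB|² = 797/4]
4. C_y = -1  [line 7·x + -19·y + -17/2 = 0 ∩ |CB|² = 797/4]
   → C = (-3/2, -1)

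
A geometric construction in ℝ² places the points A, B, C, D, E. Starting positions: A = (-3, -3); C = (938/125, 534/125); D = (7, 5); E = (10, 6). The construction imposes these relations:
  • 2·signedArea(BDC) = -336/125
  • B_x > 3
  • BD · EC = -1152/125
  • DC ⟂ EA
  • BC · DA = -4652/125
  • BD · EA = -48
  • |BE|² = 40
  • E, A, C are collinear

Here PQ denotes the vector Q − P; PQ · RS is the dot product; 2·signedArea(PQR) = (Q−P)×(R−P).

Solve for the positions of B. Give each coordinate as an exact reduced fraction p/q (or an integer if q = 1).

1. B_x = 4  [BD · EA = -48 ∩ BC · DA = -4652/125]
2. B_y = 4  [BD · EA = -48 ∩ BC · DA = -4652/125]
   → B = (4, 4)

B = (4, 4)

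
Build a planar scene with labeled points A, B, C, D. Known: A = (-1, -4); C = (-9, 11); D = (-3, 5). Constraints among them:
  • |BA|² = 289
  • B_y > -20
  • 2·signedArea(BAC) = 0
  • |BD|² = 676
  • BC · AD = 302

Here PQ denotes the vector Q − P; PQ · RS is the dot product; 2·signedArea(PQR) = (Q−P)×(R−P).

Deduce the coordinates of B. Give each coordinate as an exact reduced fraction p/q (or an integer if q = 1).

B = (7, -19)

1. B_x = 7  [2·signedArea(BAC) = 0 ∩ BC · AD = 302]
2. B_y = -19  [2·signedArea(BAC) = 0 ∩ BC · AD = 302]
   → B = (7, -19)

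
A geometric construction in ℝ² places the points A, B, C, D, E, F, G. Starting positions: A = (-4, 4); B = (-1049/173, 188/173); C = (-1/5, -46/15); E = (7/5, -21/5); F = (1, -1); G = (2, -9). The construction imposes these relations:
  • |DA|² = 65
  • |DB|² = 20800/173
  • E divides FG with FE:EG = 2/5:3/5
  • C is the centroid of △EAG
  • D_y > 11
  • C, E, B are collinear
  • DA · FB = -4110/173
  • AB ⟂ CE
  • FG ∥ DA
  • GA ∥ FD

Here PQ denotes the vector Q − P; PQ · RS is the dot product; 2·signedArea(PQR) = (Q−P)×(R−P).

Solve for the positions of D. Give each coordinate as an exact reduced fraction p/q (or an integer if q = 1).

D = (-5, 12)

1. D_x = -5  [FG ∥ DA ∩ GA ∥ FD]
2. D_y = 12  [FG ∥ DA ∩ GA ∥ FD]
   → D = (-5, 12)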